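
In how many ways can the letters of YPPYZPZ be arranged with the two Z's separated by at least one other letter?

There are 7!/(3!·2!·2!) = 210 arrangements of YPPYZPZ in total.
If the two Z's are adjacent, glue them into one block, leaving 6 items to arrange: (6)!/(3!·2!) = 60 ways.
Hence 210 − 60 = 150.

150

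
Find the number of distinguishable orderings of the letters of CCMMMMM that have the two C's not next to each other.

15

Total arrangements of CCMMMMM: 7!/(5!·2!) = 21.
Arrangements with the C's together: treat CC as one letter, giving (6)!/(5!) = 6.
Subtracting, 21 − 6 = 15 arrangements keep the C's apart.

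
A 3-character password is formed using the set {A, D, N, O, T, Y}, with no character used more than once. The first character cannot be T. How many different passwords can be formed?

100

The first character has 6−1 = 5 choices (anything except T).
The remaining 2 characters are filled from the other 5 symbols without repetition: 5 × 4 = 20.
Total: 5 × 20 = 100.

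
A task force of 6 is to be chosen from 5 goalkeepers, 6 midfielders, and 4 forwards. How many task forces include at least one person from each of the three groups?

4250

With no constraint there are C(15,6) = 5005 possible selections.
Subtract selections that omit an entire group: no goalkeepers → C(10,6) = 210; no midfielders → C(9,6) = 84; no forwards → C(11,6) = 462.
Add back selections omitting two groups (i.e. drawn from a single group): C(5,6) + C(6,6) + C(4,6) = 1.
By inclusion–exclusion: 5005 − 756 + 1 = 4250.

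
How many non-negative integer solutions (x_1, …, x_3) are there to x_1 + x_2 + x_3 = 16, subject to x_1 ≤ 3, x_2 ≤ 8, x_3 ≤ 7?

Ignoring the caps, the number of non-negative solutions to x_1+…+x_3 = 16 is C(18,2) = 153.
Subtract solutions that violate a single cap (substitute x_i' = x_i − (cap_i+1)): x_1 ≥ 4 gives C(14,2) = 91; x_2 ≥ 9 gives C(9,2) = 36; x_3 ≥ 8 gives C(10,2) = 45. Together 172.
Add back pairs where two caps are both exceeded: 10 + 15 + 0 = 25.
By inclusion–exclusion the count is 153 − 172 + 25 = 6.

6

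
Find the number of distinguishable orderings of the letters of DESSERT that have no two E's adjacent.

There are 7!/(2!·2!) = 1260 arrangements of DESSERT in total.
If the two E's are adjacent, glue them into one block, leaving 6 items to arrange: (6)!/(2!) = 360 ways.
Hence 1260 − 360 = 900.

900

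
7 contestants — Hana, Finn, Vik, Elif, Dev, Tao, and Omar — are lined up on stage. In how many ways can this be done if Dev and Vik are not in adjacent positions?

Of the 7! = 5040 arrangements, those with Dev and Vik adjacent number 2 × 6! = 1440 (treat the pair as a block with 2 internal orders).
So 5040 − 1440 = 3600 arrangements keep them apart.

3600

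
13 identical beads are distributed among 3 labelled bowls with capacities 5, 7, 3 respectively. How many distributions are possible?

Without the upper bounds there are C(15,2) = 105 ways to split 13 among 3 bowls.
Subtract solutions that violate a single cap (substitute x_i' = x_i − (cap_i+1)): x_1 ≥ 6 gives C(9,2) = 36; x_2 ≥ 8 gives C(7,2) = 21; x_3 ≥ 4 gives C(11,2) = 55. Together 112.
Add back pairs where two caps are both exceeded: 0 + 10 + 3 = 13.
By inclusion–exclusion the count is 105 − 112 + 13 = 6.

6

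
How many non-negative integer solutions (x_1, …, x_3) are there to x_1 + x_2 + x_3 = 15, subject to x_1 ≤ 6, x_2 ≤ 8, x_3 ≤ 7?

28

By stars and bars, unrestricted non-negative solutions to x_1+…+x_3 = 15 number C(15+2,2) = 136.
Subtract solutions that violate a single cap (substitute x_i' = x_i − (cap_i+1)): x_1 ≥ 7 gives C(10,2) = 45; x_2 ≥ 9 gives C(8,2) = 28; x_3 ≥ 8 gives C(9,2) = 36. Together 109.
Add back pairs where two caps are both exceeded: 0 + 1 + 0 = 1.
By inclusion–exclusion the count is 136 − 109 + 1 = 28.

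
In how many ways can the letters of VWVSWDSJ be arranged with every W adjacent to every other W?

1260

Treat the 2 copies of W as a single block. The multiset to arrange is then {WW, D, J, S, S, V, V}, 7 items in all.
That gives (7)!/(2!·2!) = 1260 arrangements.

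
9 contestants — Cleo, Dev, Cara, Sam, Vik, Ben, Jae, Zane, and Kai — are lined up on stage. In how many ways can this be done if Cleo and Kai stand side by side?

80640

Glue Cleo and Kai into one block (2 internal orders), leaving 8 units to arrange in a row.
That gives 2 × 8! = 2 × 40320 = 80640.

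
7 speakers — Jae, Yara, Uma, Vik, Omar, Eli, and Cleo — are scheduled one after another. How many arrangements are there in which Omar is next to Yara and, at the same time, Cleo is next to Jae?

Treat {Omar,Yara} as one block (2 orders) and {Cleo,Jae} as another (2 orders).
That leaves 5 units to arrange: 2 × 2 × 5! = 4 × 120 = 480.

480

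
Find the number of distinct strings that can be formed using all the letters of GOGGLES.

GOGGLES has 7 letters with G appearing 3 times.
So there are 7! / (3!) = 840 distinguishable arrangements.

840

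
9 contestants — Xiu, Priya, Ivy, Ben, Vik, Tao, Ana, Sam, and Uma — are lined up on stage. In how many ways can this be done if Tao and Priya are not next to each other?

282240

Of the 9! = 362880 arrangements, those with Tao and Priya adjacent number 2 × 8! = 80640 (treat the pair as a block with 2 internal orders).
So 362880 − 80640 = 282240 arrangements keep them apart.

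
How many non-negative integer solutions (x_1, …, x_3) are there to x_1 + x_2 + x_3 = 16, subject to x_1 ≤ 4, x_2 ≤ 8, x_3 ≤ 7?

10

By stars and bars, unrestricted non-negative solutions to x_1+…+x_3 = 16 number C(16+2,2) = 153.
Subtract solutions that violate a single cap (substitute x_i' = x_i − (cap_i+1)): x_1 ≥ 5 gives C(13,2) = 78; x_2 ≥ 9 gives C(9,2) = 36; x_3 ≥ 8 gives C(10,2) = 45. Together 159.
Add back pairs where two caps are both exceeded: 6 + 10 + 0 = 16.
By inclusion–exclusion the count is 153 − 159 + 16 = 10.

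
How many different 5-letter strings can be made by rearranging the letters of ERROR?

ERROR has 5 letters with R appearing 3 times.
So there are 5! / (3!) = 20 distinguishable arrangements.

20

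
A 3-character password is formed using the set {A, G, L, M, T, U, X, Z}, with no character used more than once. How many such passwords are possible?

This is a permutation of 3 out of 8: P(8,3) = 8!/5!.
8 × 7 × 6 = 336.

336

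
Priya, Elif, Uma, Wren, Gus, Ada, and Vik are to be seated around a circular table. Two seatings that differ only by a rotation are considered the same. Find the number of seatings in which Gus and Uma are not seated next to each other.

480

Without the restriction there are (6)! = 720 seatings.
Seatings with Gus beside Uma: treat them as a block with 2 internal orders, giving 2 × (5)! = 240.
Subtracting, 720 − 240 = 480.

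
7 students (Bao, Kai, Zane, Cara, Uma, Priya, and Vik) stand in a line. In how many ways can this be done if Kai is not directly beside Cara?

3600

Of the 7! = 5040 arrangements, those with Kai and Cara adjacent number 2 × 6! = 1440 (treat the pair as a block with 2 internal orders).
Complementary counting: 5040 − 1440 = 3600.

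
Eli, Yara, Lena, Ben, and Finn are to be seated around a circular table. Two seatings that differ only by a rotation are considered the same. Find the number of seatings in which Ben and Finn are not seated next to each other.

12

All circular seatings of 5 people number (4)! = 24.
Seatings with Ben beside Finn: treat them as a block with 2 internal orders, giving 2 × (3)! = 12.
Subtracting, 24 − 12 = 12.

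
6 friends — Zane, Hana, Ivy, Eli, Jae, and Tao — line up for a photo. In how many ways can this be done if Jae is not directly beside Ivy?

480

Of the 6! = 720 arrangements, those with Jae and Ivy adjacent number 2 × 5! = 240 (treat the pair as a block with 2 internal orders).
So 720 − 240 = 480 arrangements keep them apart.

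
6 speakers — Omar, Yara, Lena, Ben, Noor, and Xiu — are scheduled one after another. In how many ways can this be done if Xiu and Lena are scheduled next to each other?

240

Place the 4 others and the Xiu-Lena pair as 5 objects in a line; the pair has 2 internal arrangements.
So the count is 2·(5)! = 240.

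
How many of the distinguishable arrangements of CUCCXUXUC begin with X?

Fix X in the first position and arrange the remaining 8 letters.
Those 8 letters have C appearing 4 times and U appearing 3 times, giving (8)!/(4!·3!) = 280.

280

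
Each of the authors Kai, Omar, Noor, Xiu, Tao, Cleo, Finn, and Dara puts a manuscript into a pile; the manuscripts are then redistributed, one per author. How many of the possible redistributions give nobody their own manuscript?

Let Aᵢ be the assignments in which author i gets their own manuscript. We want the size of the complement of A₁∪…∪A_8.
By inclusion–exclusion this is Σ_{j=0}^{8} (−1)^j C(8,j)·(8−j)!.
Computing: 40320 − 40320 + 20160 − 6720 + 1680 − 336 + 56 − 8 + 1 = 14833.

14833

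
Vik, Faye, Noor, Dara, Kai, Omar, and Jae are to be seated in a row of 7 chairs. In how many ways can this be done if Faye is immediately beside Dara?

1440

Place the 5 others and the Faye-Dara pair as 6 objects in a line; the pair has 2 internal arrangements.
So the count is 2·(6)! = 1440.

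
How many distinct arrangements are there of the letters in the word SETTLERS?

SETTLERS has 8 letters with E appearing twice, S appearing twice, and T appearing twice.
Dividing 8! = 40320 by 2!·2!·2! = 8 for the repeated letters gives 5040.

5040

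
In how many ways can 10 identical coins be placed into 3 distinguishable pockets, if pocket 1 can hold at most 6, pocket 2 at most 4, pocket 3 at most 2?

6

Without the upper bounds there are C(12,2) = 66 ways to split 10 among 3 pockets.
Subtract solutions that violate a single cap (substitute x_i' = x_i − (cap_i+1)): x_1 ≥ 7 gives C(5,2) = 10; x_2 ≥ 5 gives C(7,2) = 21; x_3 ≥ 3 gives C(9,2) = 36. Together 67.
Add back pairs where two caps are both exceeded: 0 + 1 + 6 = 7.
By inclusion–exclusion the count is 66 − 67 + 7 = 6.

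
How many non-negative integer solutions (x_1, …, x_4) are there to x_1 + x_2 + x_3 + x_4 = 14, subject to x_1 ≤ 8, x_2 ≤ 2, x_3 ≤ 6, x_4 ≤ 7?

121

Ignoring the caps, the number of non-negative solutions to x_1+…+x_4 = 14 is C(17,3) = 680.
Subtract solutions that violate a single cap (substitute x_i' = x_i − (cap_i+1)): x_1 ≥ 9 gives C(8,3) = 56; x_2 ≥ 3 gives C(14,3) = 364; x_3 ≥ 7 gives C(10,3) = 120; x_4 ≥ 8 gives C(9,3) = 84. Together 624.
Add back pairs where two caps are both exceeded: 10 + 0 + 0 + 35 + 20 + 0 = 65.
By inclusion–exclusion the count is 680 − 624 + 65 = 121.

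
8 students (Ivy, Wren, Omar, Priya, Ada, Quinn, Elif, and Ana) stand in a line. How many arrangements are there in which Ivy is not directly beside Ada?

There are 8! = 40320 arrangements in all. If Ivy and Ada are adjacent, merging them into one block gives 2·(7)! = 10080 arrangements.
So 40320 − 10080 = 30240 arrangements keep them apart.

30240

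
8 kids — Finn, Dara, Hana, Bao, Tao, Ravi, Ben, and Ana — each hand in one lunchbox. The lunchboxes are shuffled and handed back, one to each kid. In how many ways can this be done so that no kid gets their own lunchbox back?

14833

Count assignments avoiding every fixed point. For any j of the 8 kids fixed to their own lunchbox, the other 8−j can be arranged in (8−j)! ways.
By inclusion–exclusion this is Σ_{j=0}^{8} (−1)^j C(8,j)·(8−j)!.
Computing: 40320 − 40320 + 20160 − 6720 + 1680 − 336 + 56 − 8 + 1 = 14833.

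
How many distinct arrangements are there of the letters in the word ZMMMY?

The 5 letters of ZMMMY have repeats: M appearing 3 times.
The number of distinct arrangements is 5!/(3!) = 120/6 = 20.

20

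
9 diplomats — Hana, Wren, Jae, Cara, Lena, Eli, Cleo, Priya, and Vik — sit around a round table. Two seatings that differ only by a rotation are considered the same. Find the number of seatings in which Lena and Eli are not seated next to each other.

All circular seatings of 9 people number (8)! = 40320.
Seatings with Lena beside Eli: treat them as a block with 2 internal orders, giving 2 × (7)! = 10080.
Subtracting, 40320 − 10080 = 30240.

30240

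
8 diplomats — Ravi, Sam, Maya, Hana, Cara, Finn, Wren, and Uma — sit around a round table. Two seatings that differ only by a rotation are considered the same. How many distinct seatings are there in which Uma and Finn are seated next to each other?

1440

Glue Uma and Finn into a block (2 internal orders). Seating 7 units around a circle gives (6)! arrangements.
So 2 × (6)! = 2 × 720 = 1440.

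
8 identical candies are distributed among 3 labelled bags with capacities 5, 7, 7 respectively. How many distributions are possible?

Ignoring the caps, the number of non-negative solutions to x_1+…+x_3 = 8 is C(10,2) = 45.
Subtract solutions that violate a single cap (substitute x_i' = x_i − (cap_i+1)): x_1 ≥ 6 gives C(4,2) = 6; x_2 ≥ 8 gives C(2,2) = 1; x_3 ≥ 8 gives C(2,2) = 1. Together 8.
No two caps can be exceeded simultaneously, so the pair terms are all 0.
By inclusion–exclusion the count is 45 − 8 + 0 = 37.

37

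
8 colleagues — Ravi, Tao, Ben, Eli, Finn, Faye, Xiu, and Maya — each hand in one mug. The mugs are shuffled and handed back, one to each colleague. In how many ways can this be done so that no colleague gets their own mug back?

14833

Count assignments avoiding every fixed point. For any j of the 8 colleagues fixed to their own mug, the other 8−j can be arranged in (8−j)! ways.
By inclusion–exclusion this is Σ_{j=0}^{8} (−1)^j C(8,j)·(8−j)!.
Computing: 40320 − 40320 + 20160 − 6720 + 1680 − 336 + 56 − 8 + 1 = 14833.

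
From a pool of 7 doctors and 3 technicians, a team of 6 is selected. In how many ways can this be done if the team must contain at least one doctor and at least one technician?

Total 6-person selections from all 10: C(10,6) = 210.
Subtract selections that omit an entire group: no doctors → C(3,6) = 0; no technicians → C(7,6) = 7.
Both groups omitted at once is impossible, so 210 − 7 = 203.

203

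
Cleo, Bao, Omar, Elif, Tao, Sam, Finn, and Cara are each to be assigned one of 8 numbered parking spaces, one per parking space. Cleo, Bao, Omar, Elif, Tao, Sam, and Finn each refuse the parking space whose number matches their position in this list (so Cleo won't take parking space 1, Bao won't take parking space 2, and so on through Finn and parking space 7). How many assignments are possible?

16687

Let Aᵢ (for 1 ≤ i ≤ 7) be the placements that put person i in their forbidden parking space. Any j of these fix j positions, leaving (8−j)! ways to fill the rest, and there are C(7,j) ways to pick which j.
By inclusion–exclusion, the number of valid placements is Σ_{j=0}^{7} (−1)^j C(7,j)·(8−j)!.
Computing: 40320 − 35280 + 15120 − 4200 + 840 − 126 + 14 − 1 = 16687.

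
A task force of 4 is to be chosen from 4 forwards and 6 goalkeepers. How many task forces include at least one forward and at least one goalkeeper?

With no constraint there are C(10,4) = 210 possible selections.
Selections missing a whole group: no forwards → C(6,4) = 15; no goalkeepers → C(4,4) = 1.
Both groups omitted at once is impossible, so 210 − 16 = 194.

194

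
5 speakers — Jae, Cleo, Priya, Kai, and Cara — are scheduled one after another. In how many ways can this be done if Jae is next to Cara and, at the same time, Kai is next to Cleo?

24

Treat {Jae,Cara} as one block (2 orders) and {Kai,Cleo} as another (2 orders).
That leaves 3 units to arrange: 2 × 2 × 3! = 4 × 6 = 24.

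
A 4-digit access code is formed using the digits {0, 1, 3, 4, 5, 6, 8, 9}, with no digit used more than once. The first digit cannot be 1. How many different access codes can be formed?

The first digit has 8−1 = 7 choices (anything except 1).
The remaining 3 digits are filled from the other 7 symbols without repetition: 7 × 6 × 5 = 210.
Total: 7 × 210 = 1470.

1470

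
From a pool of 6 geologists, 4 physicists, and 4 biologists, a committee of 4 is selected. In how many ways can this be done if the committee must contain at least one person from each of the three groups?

With no constraint there are C(14,4) = 1001 possible selections.
Selections missing a whole group: no geologists → C(8,4) = 70; no physicists → C(10,4) = 210; no biologists → C(10,4) = 210.
Add back selections omitting two groups (i.e. drawn from a single group): C(6,4) + C(4,4) + C(4,4) = 17.
By inclusion–exclusion: 1001 − 490 + 17 = 528.

528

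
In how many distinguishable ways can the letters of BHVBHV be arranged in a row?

90

The 6 letters of BHVBHV have repeats: B appearing twice, H appearing twice, and V appearing twice.
The number of distinct arrangements is 6!/(2!·2!·2!) = 720/8 = 90.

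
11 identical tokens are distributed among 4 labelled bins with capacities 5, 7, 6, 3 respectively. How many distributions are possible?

138

By stars and bars, unrestricted non-negative solutions to x_1+…+x_4 = 11 number C(11+3,3) = 364.
Subtract solutions that violate a single cap (substitute x_i' = x_i − (cap_i+1)): x_1 ≥ 6 gives C(8,3) = 56; x_2 ≥ 8 gives C(6,3) = 20; x_3 ≥ 7 gives C(7,3) = 35; x_4 ≥ 4 gives C(10,3) = 120. Together 231.
Add back pairs where two caps are both exceeded: 0 + 0 + 4 + 0 + 0 + 1 = 5.
By inclusion–exclusion the count is 364 − 231 + 5 = 138.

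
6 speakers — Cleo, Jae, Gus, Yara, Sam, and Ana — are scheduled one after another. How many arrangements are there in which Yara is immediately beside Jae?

Glue Yara and Jae into one block (2 internal orders), leaving 5 units to arrange in a row.
That gives 2 × 5! = 2 × 120 = 240.

240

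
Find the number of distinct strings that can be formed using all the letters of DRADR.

30

DRADR has 5 letters with D appearing twice and R appearing twice.
The number of distinct arrangements is 5!/(2!·2!) = 120/4 = 30.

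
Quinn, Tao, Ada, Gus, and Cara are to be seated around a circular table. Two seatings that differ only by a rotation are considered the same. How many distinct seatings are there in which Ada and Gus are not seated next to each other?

12

Without the restriction there are (4)! = 24 seatings.
Those with Ada next to Gus: fuse the pair into one unit and seat 4 units around a circle — 2·(3)! = 12.
Subtracting, 24 − 12 = 12.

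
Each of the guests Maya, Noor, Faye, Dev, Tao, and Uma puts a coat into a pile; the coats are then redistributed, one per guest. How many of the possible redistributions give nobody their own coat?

265

Let Aᵢ be the assignments in which guest i gets their own coat. We want the size of the complement of A₁∪…∪A_6.
By inclusion–exclusion this is Σ_{j=0}^{6} (−1)^j C(6,j)·(6−j)!.
Computing: 720 − 720 + 360 − 120 + 30 − 6 + 1 = 265.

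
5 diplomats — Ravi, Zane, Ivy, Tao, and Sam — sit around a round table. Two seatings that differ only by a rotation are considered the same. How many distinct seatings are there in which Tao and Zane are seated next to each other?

Glue Tao and Zane into a block (2 internal orders). Seating 4 units around a circle gives (3)! arrangements.
So 2 × (3)! = 2 × 6 = 12.

12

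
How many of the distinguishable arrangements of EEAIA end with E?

12

Fix E in the last position and arrange the remaining 4 letters.
Those 4 letters have A appearing twice, giving (4)!/(2!) = 12.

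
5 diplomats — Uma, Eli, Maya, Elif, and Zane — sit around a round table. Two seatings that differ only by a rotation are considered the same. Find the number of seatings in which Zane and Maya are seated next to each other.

12

Glue Zane and Maya into a block (2 internal orders). Seating 4 units around a circle gives (3)! arrangements.
So 2 × (3)! = 2 × 6 = 12.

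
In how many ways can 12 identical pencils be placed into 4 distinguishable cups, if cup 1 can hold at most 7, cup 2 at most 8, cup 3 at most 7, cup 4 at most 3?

Without the upper bounds there are C(15,3) = 455 ways to split 12 among 4 cups.
Subtract solutions that violate a single cap (substitute x_i' = x_i − (cap_i+1)): x_1 ≥ 8 gives C(7,3) = 35; x_2 ≥ 9 gives C(6,3) = 20; x_3 ≥ 8 gives C(7,3) = 35; x_4 ≥ 4 gives C(11,3) = 165. Together 255.
Add back pairs where two caps are both exceeded: 0 + 0 + 1 + 0 + 0 + 1 = 2.
By inclusion–exclusion the count is 455 − 255 + 2 = 202.

202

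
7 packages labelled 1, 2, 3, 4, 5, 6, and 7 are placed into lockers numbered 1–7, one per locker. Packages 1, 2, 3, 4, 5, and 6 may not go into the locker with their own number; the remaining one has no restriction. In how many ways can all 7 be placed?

2119

Let Aᵢ (for 1 ≤ i ≤ 6) be the placements that put package i in its forbidden locker. Any j of these fix j positions, leaving (7−j)! ways to fill the rest, and there are C(6,j) ways to pick which j.
By inclusion–exclusion, the number of valid placements is Σ_{j=0}^{6} (−1)^j C(6,j)·(7−j)!.
Computing: 5040 − 4320 + 1800 − 480 + 90 − 12 + 1 = 2119.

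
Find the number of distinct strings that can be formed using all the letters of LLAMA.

30

LLAMA has 5 letters with A appearing twice and L appearing twice.
Dividing 5! = 120 by 2!·2! = 4 for the repeated letters gives 30.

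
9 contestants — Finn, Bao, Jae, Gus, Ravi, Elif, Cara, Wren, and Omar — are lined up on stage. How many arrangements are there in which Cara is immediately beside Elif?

80640

Glue Cara and Elif into one block (2 internal orders), leaving 8 units to arrange in a row.
So the count is 2·(8)! = 80640.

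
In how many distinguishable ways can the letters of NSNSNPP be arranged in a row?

210

NSNSNPP has 7 letters with N appearing 3 times, P appearing twice, and S appearing twice.
So there are 7! / (3!·2!·2!) = 210 distinguishable arrangements.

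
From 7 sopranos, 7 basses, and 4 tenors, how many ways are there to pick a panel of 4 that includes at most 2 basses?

2640

Split by how many basses are chosen (0 through 2).
Sum: C(7,0)·C(11,4) + C(7,1)·C(11,3) + C(7,2)·C(11,2) = 330 + 1155 + 1155 = 2640.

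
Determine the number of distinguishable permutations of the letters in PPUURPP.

The 7 letters of PPUURPP have repeats: P appearing 4 times and U appearing twice.
Dividing 7! = 5040 by 4!·2! = 48 for the repeated letters gives 105.

105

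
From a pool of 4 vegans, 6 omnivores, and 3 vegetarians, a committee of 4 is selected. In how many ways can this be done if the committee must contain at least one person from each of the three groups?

With no constraint there are C(13,4) = 715 possible selections.
Subtract selections that omit an entire group: no vegans → C(9,4) = 126; no omnivores → C(7,4) = 35; no vegetarians → C(10,4) = 210.
Add back selections omitting two groups (i.e. drawn from a single group): C(4,4) + C(6,4) + C(3,4) = 16.
By inclusion–exclusion: 715 − 371 + 16 = 360.

360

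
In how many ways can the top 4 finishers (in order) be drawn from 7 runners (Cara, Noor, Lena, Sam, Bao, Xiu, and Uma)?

This is an ordered selection of 4 from 7: P(7,4).
That gives 7 × 6 × 5 × 4 = 840.

840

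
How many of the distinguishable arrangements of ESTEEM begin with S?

20

With the first slot taken by S, it remains to arrange the other 5 letters (ETEEM).
Those 5 letters have E appearing 3 times, giving (5)!/(3!) = 20.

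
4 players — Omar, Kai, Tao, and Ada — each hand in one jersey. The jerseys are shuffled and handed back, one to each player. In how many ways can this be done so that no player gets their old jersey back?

9

Count assignments avoiding every fixed point. For any j of the 4 players fixed to their old jersey, the other 4−j can be arranged in (4−j)! ways.
By inclusion–exclusion this is Σ_{j=0}^{4} (−1)^j C(4,j)·(4−j)!.
Computing: 24 − 24 + 12 − 4 + 1 = 9.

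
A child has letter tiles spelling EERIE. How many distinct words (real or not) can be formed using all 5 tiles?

20

The 5 letters of EERIE have repeats: E appearing 3 times.
The number of distinct arrangements is 5!/(3!) = 120/6 = 20.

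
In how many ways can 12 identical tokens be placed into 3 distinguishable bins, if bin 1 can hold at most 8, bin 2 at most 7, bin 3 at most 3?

22

Ignoring the caps, the number of non-negative solutions to x_1+…+x_3 = 12 is C(14,2) = 91.
Subtract solutions that violate a single cap (substitute x_i' = x_i − (cap_i+1)): x_1 ≥ 9 gives C(5,2) = 10; x_2 ≥ 8 gives C(6,2) = 15; x_3 ≥ 4 gives C(10,2) = 45. Together 70.
Add back pairs where two caps are both exceeded: 0 + 0 + 1 = 1.
By inclusion–exclusion the count is 91 − 70 + 1 = 22.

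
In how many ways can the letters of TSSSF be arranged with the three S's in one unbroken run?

6

Treat the 3 copies of S as a single block. The multiset to arrange is then {SSS, F, T}, 3 items in all.
All 3 items are distinct, so there are (3)! = 6 arrangements.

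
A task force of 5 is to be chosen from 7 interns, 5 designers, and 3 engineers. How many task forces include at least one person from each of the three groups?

Unrestricted: C(15,5) = 3003 ways to pick any 5 of the 15.
Subtract selections that omit an entire group: no interns → C(8,5) = 56; no designers → C(10,5) = 252; no engineers → C(12,5) = 792.
Add back selections omitting two groups (i.e. drawn from a single group): C(7,5) + C(5,5) + C(3,5) = 22.
By inclusion–exclusion: 3003 − 1100 + 22 = 1925.

1925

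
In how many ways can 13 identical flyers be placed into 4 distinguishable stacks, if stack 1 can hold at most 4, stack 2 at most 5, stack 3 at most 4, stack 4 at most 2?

10

By stars and bars, unrestricted non-negative solutions to x_1+…+x_4 = 13 number C(13+3,3) = 560.
Subtract solutions that violate a single cap (substitute x_i' = x_i − (cap_i+1)): x_1 ≥ 5 gives C(11,3) = 165; x_2 ≥ 6 gives C(10,3) = 120; x_3 ≥ 5 gives C(11,3) = 165; x_4 ≥ 3 gives C(13,3) = 286. Together 736.
Add back pairs where two caps are both exceeded: 10 + 20 + 56 + 10 + 35 + 56 = 187.
Subtract triples: 0 + 0 + 1 + 0 = 1.
By inclusion–exclusion the count is 560 − 736 + 187 − 1 = 10.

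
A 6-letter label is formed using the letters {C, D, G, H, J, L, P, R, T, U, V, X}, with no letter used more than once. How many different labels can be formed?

This is a permutation of 6 out of 12: P(12,6) = 12!/6!.
That product is 12 × 11 × 10 × 9 × 8 × 7 = 665280.

665280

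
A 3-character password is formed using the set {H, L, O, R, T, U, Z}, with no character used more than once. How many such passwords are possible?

210

With no repetition, fill the 3 characters in order: 7 choices, then 6, down to 5.
7 × 6 × 5 = 210.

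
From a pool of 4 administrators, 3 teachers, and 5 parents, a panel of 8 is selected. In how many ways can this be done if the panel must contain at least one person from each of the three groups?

485

Unrestricted: C(12,8) = 495 ways to pick any 8 of the 12.
Subtract selections that omit an entire group: no administrators → C(8,8) = 1; no teachers → C(9,8) = 9; no parents → C(7,8) = 0.
Add back selections omitting two groups (i.e. drawn from a single group): C(4,8) + C(3,8) + C(5,8) = 0.
By inclusion–exclusion: 495 − 10 + 0 = 485.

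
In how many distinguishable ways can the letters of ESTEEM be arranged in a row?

Letter multiplicities in ESTEEM: E×3, M×1, S×1, T×1.
The number of distinct arrangements is 6!/(3!) = 720/6 = 120.

120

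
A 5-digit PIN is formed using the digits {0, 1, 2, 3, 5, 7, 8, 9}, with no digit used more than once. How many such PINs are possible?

6720

Choose and order 5 of the 8 symbols: the first digit has 8 options, the next 7, and so on down to 4.
8 × 7 × 6 × 5 × 4 = 6720.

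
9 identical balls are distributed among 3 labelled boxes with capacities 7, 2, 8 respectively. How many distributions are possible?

23

By stars and bars, unrestricted non-negative solutions to x_1+…+x_3 = 9 number C(9+2,2) = 55.
Subtract solutions that violate a single cap (substitute x_i' = x_i − (cap_i+1)): x_1 ≥ 8 gives C(3,2) = 3; x_2 ≥ 3 gives C(8,2) = 28; x_3 ≥ 9 gives C(2,2) = 1. Together 32.
No two caps can be exceeded simultaneously, so the pair terms are all 0.
By inclusion–exclusion the count is 55 − 32 + 0 = 23.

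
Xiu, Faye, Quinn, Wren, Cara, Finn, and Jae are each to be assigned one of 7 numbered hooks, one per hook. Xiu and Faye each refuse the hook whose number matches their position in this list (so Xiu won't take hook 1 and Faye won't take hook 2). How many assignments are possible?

3720

Let Aᵢ (for i ∈ {1, 2}) be the placements that put person i in their forbidden hook. Any j of these fix j positions, leaving (7−j)! ways to fill the rest, and there are C(2,j) ways to pick which j.
By inclusion–exclusion, the number of valid placements is Σ_{j=0}^{2} (−1)^j C(2,j)·(7−j)!.
Computing: 5040 − 1440 + 120 = 3720.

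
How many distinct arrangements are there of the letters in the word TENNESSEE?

3780

TENNESSEE has 9 letters with E appearing 4 times, N appearing twice, and S appearing twice.
So there are 9! / (4!·2!·2!) = 3780 distinguishable arrangements.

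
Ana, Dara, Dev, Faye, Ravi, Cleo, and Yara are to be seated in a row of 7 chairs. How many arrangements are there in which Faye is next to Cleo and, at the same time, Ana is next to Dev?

Treat {Faye,Cleo} as one block (2 orders) and {Ana,Dev} as another (2 orders).
That leaves 5 units to arrange: 2 × 2 × 5! = 4 × 120 = 480.

480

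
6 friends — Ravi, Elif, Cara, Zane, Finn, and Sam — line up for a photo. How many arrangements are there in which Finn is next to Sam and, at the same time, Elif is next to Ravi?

Treat {Finn,Sam} as one block (2 orders) and {Elif,Ravi} as another (2 orders).
That leaves 4 units to arrange: 2 × 2 × 4! = 4 × 24 = 96.

96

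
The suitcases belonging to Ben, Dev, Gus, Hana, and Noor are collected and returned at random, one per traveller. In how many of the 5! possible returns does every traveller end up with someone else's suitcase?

44

Count assignments avoiding every fixed point. For any j of the 5 travellers fixed to their own suitcase, the other 5−j can be arranged in (5−j)! ways.
By inclusion–exclusion this is Σ_{j=0}^{5} (−1)^j C(5,j)·(5−j)!.
Computing: 120 − 120 + 60 − 20 + 5 − 1 = 44.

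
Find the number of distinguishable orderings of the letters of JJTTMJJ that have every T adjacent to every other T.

30

Treat the 2 copies of T as a single block. The multiset to arrange is then {TT, J, J, J, J, M}, 6 items in all.
That gives (6)!/(4!) = 30 arrangements.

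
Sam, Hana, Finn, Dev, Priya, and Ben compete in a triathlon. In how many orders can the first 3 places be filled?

120

There are 6 choices for 1st place, 5 for 2nd, and 4 for 3rd.
That gives 6 × 5 × 4 = 120.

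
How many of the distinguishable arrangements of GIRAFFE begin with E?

360

Fix E in the first position and arrange the remaining 6 letters.
Those 6 letters have F appearing twice, giving (6)!/(2!) = 360.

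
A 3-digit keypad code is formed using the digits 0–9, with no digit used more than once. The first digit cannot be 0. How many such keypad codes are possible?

648

The first digit has 10−1 = 9 choices (anything except 0).
The remaining 2 digits are filled from the other 9 symbols without repetition: 9 × 8 = 72.
Total: 9 × 72 = 648.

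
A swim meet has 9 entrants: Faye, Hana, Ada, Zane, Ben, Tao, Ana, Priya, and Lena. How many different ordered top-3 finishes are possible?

This is an ordered selection of 3 from 9: P(9,3).
That gives 9 × 8 × 7 = 504.

504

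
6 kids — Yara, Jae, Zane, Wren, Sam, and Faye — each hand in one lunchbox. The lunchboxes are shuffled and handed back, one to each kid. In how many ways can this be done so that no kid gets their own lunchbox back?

265

Count assignments avoiding every fixed point. For any j of the 6 kids fixed to their own lunchbox, the other 6−j can be arranged in (6−j)! ways.
By inclusion–exclusion this is Σ_{j=0}^{6} (−1)^j C(6,j)·(6−j)!.
Computing: 720 − 720 + 360 − 120 + 30 − 6 + 1 = 265.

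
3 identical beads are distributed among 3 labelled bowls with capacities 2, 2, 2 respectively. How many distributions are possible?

7

Without the upper bounds there are C(5,2) = 10 ways to split 3 among 3 bowls.
Subtract solutions that violate a single cap (substitute x_i' = x_i − (cap_i+1)): x_1 ≥ 3 gives C(2,2) = 1; x_2 ≥ 3 gives C(2,2) = 1; x_3 ≥ 3 gives C(2,2) = 1. Together 3.
No two caps can be exceeded simultaneously, so the pair terms are all 0.
By inclusion–exclusion the count is 10 − 3 + 0 = 7.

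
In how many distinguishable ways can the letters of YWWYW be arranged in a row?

Letter multiplicities in YWWYW: W×3, Y×2.
So there are 5! / (3!·2!) = 10 distinguishable arrangements.

10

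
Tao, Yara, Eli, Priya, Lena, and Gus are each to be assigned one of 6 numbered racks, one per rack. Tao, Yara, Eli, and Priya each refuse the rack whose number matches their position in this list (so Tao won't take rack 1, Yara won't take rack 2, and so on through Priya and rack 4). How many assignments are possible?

Let Aᵢ (for 1 ≤ i ≤ 4) be the placements that put person i in their forbidden rack. Any j of these fix j positions, leaving (6−j)! ways to fill the rest, and there are C(4,j) ways to pick which j.
By inclusion–exclusion, the number of valid placements is Σ_{j=0}^{4} (−1)^j C(4,j)·(6−j)!.
Computing: 720 − 480 + 144 − 24 + 2 = 362.

362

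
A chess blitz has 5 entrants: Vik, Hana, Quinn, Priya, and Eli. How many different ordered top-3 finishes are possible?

This is an ordered selection of 3 from 5: P(5,3).
That gives 5 × 4 × 3 = 60.

60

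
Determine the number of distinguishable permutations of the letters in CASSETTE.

5040

The 8 letters of CASSETTE have repeats: E appearing twice, S appearing twice, and T appearing twice.
So there are 8! / (2!·2!·2!) = 5040 distinguishable arrangements.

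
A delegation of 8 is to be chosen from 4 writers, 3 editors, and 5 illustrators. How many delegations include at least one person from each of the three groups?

485

Unrestricted: C(12,8) = 495 ways to pick any 8 of the 12.
Selections missing a whole group: no writers → C(8,8) = 1; no editors → C(9,8) = 9; no illustrators → C(7,8) = 0.
Add back selections omitting two groups (i.e. drawn from a single group): C(4,8) + C(3,8) + C(5,8) = 0.
By inclusion–exclusion: 495 − 10 + 0 = 485.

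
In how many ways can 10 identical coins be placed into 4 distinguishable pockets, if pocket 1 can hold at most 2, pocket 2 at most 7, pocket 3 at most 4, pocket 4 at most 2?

Ignoring the caps, the number of non-negative solutions to x_1+…+x_4 = 10 is C(13,3) = 286.
Subtract solutions that violate a single cap (substitute x_i' = x_i − (cap_i+1)): x_1 ≥ 3 gives C(10,3) = 120; x_2 ≥ 8 gives C(5,3) = 10; x_3 ≥ 5 gives C(8,3) = 56; x_4 ≥ 3 gives C(10,3) = 120. Together 306.
Add back pairs where two caps are both exceeded: 0 + 10 + 35 + 0 + 0 + 10 = 55.
By inclusion–exclusion the count is 286 − 306 + 55 = 35.

35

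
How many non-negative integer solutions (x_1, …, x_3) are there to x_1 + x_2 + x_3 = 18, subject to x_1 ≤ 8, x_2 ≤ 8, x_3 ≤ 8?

By stars and bars, unrestricted non-negative solutions to x_1+…+x_3 = 18 number C(18+2,2) = 190.
Subtract solutions that violate a single cap (substitute x_i' = x_i − (cap_i+1)): x_1 ≥ 9 gives C(11,2) = 55; x_2 ≥ 9 gives C(11,2) = 55; x_3 ≥ 9 gives C(11,2) = 55. Together 165.
Add back pairs where two caps are both exceeded: 1 + 1 + 1 = 3.
By inclusion–exclusion the count is 190 − 165 + 3 = 28.

28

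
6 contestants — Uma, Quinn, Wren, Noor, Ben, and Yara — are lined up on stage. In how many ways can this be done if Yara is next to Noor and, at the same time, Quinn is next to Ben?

96

Treat {Yara,Noor} as one block (2 orders) and {Quinn,Ben} as another (2 orders).
That leaves 4 units to arrange: 2 × 2 × 4! = 4 × 24 = 96.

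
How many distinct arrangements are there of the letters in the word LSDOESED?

LSDOESED has 8 letters with D appearing twice, E appearing twice, and S appearing twice.
Dividing 8! = 40320 by 2!·2!·2! = 8 for the repeated letters gives 5040.

5040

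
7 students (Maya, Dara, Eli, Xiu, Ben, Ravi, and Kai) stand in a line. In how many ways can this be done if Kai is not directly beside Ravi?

There are 7! = 5040 arrangements in all. If Kai and Ravi are adjacent, merging them into one block gives 2·(6)! = 1440 arrangements.
So 5040 − 1440 = 3600 arrangements keep them apart.

3600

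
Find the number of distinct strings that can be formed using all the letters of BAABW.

30

Letter multiplicities in BAABW: A×2, B×2, W×1.
So there are 5! / (2!·2!) = 30 distinguishable arrangements.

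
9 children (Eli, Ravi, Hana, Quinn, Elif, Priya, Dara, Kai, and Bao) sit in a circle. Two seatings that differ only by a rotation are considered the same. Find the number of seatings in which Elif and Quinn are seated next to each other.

Glue Elif and Quinn into a block (2 internal orders). Seating 8 units around a circle gives (7)! arrangements.
So 2 × (7)! = 2 × 5040 = 10080.

10080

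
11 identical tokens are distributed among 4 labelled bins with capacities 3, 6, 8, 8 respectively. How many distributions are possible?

Without the upper bounds there are C(14,3) = 364 ways to split 11 among 4 bins.
Subtract solutions that violate a single cap (substitute x_i' = x_i − (cap_i+1)): x_1 ≥ 4 gives C(10,3) = 120; x_2 ≥ 7 gives C(7,3) = 35; x_3 ≥ 9 gives C(5,3) = 10; x_4 ≥ 9 gives C(5,3) = 10. Together 175.
Add back pairs where two caps are both exceeded: 1 + 0 + 0 + 0 + 0 + 0 = 1.
By inclusion–exclusion the count is 364 − 175 + 1 = 190.

190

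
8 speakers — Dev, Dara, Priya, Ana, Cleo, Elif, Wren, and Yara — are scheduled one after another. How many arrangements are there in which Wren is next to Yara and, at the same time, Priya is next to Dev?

2880

Treat {Wren,Yara} as one block (2 orders) and {Priya,Dev} as another (2 orders).
That leaves 6 units to arrange: 2 × 2 × 6! = 4 × 720 = 2880.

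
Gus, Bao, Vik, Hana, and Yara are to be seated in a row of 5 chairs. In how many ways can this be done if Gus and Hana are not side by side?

There are 5! = 120 arrangements in all. If Gus and Hana are adjacent, merging them into one block gives 2·(4)! = 48 arrangements.
Complementary counting: 120 − 48 = 72.

72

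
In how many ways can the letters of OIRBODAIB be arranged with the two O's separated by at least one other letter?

Total arrangements of OIRBODAIB: 9!/(2!·2!·2!) = 45360.
If the two O's are adjacent, glue them into one block, leaving 8 items to arrange: (8)!/(2!·2!) = 10080 ways.
Hence 45360 − 10080 = 35280.

35280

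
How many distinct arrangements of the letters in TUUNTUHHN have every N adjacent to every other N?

Treat the 2 copies of N as a single block. The multiset to arrange is then {NN, H, H, T, T, U, U, U}, 8 items in all.
That gives (8)!/(3!·2!·2!) = 1680 arrangements.

1680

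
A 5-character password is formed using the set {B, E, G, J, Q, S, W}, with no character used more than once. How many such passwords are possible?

This is a permutation of 5 out of 7: P(7,5) = 7!/2!.
7 × 6 × 5 × 4 × 3 = 2520.

2520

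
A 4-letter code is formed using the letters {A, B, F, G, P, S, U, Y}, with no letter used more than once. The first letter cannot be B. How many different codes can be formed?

The first letter has 8−1 = 7 choices (anything except B).
The remaining 3 letters are filled from the other 7 symbols without repetition: 7 × 6 × 5 = 210.
Total: 7 × 210 = 1470.

1470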